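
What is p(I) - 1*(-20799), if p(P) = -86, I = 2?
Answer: 20713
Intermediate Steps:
p(I) - 1*(-20799) = -86 - 1*(-20799) = -86 + 20799 = 20713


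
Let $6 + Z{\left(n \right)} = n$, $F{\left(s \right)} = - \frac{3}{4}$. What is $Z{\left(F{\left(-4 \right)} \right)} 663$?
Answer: $- \frac{17901}{4} \approx -4475.3$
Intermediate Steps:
$F{\left(s \right)} = - \frac{3}{4}$ ($F{\left(s \right)} = \left(-3\right) \frac{1}{4} = - \frac{3}{4}$)
$Z{\left(n \right)} = -6 + n$
$Z{\left(F{\left(-4 \right)} \right)} 663 = \left(-6 - \frac{3}{4}\right) 663 = \left(- \frac{27}{4}\right) 663 = - \frac{17901}{4}$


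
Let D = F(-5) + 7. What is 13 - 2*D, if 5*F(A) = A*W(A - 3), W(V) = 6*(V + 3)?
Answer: -61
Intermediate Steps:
W(V) = 18 + 6*V (W(V) = 6*(3 + V) = 18 + 6*V)
F(A) = 6*A²/5 (F(A) = (A*(18 + 6*(A - 3)))/5 = (A*(18 + 6*(-3 + A)))/5 = (A*(18 + (-18 + 6*A)))/5 = (A*(6*A))/5 = (6*A²)/5 = 6*A²/5)
D = 37 (D = (6/5)*(-5)² + 7 = (6/5)*25 + 7 = 30 + 7 = 37)
13 - 2*D = 13 - 2*37 = 13 - 74 = -61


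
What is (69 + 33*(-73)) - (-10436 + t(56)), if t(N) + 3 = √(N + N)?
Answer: 8099 - 4*√7 ≈ 8088.4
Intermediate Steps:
t(N) = -3 + √2*√N (t(N) = -3 + √(N + N) = -3 + √(2*N) = -3 + √2*√N)
(69 + 33*(-73)) - (-10436 + t(56)) = (69 + 33*(-73)) - (-10436 + (-3 + √2*√56)) = (69 - 2409) - (-10436 + (-3 + √2*(2*√14))) = -2340 - (-10436 + (-3 + 4*√7)) = -2340 - (-10439 + 4*√7) = -2340 + (10439 - 4*√7) = 8099 - 4*√7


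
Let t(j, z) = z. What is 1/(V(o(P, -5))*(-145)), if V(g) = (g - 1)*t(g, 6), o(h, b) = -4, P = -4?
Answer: 1/4350 ≈ 0.00022989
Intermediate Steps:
V(g) = -6 + 6*g (V(g) = (g - 1)*6 = (-1 + g)*6 = -6 + 6*g)
1/(V(o(P, -5))*(-145)) = 1/((-6 + 6*(-4))*(-145)) = 1/((-6 - 24)*(-145)) = 1/(-30*(-145)) = 1/4350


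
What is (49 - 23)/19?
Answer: 26/19 ≈ 1.3684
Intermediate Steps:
(49 - 23)/19 = 26*(1/19) = 26/19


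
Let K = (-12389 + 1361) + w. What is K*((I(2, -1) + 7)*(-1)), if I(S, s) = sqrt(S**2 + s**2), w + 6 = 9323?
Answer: 11977 + 1711*sqrt(5) ≈ 15803.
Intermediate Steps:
w = 9317 (w = -6 + 9323 = 9317)
K = -1711 (K = (-12389 + 1361) + 9317 = -11028 + 9317 = -1711)
K*((I(2, -1) + 7)*(-1)) = -1711*(sqrt(2**2 + (-1)**2) + 7)*(-1) = -1711*(sqrt(4 + 1) + 7)*(-1) = -1711*(sqrt(5) + 7)*(-1) = -1711*(7 + sqrt(5))*(-1) = -1711*(-7 - sqrt(5)) = 11977 + 1711*sqrt(5)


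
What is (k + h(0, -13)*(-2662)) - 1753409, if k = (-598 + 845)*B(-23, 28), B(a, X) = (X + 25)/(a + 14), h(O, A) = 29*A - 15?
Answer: -6402236/9 ≈ -7.1136e+5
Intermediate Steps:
h(O, A) = -15 + 29*A
B(a, X) = (25 + X)/(14 + a)
k = -13091/9 (k = (-598 + 845)*((25 + 28)/(14 - 23)) = 247*(53/(-9)) = 247*(-⅑*53) = 247*(-53/9) = -13091/9 ≈ -1454.6)
(k + h(0, -13)*(-2662)) - 1753409 = (-13091/9 + (-15 + 29*(-13))*(-2662)) - 1753409 = (-13091/9 + (-15 - 377)*(-2662)) - 1753409 = (-13091/9 - 392*(-2662)) - 1753409 = (-13091/9 + 1043504) - 1753409 = 9378445/9 - 1753409 = -6402236/9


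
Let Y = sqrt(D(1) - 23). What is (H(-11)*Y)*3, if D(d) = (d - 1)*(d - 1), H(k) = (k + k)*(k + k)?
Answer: 1452*I*sqrt(23) ≈ 6963.5*I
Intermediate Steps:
H(k) = 4*k**2 (H(k) = (2*k)*(2*k) = 4*k**2)
D(d) = (-1 + d)**2 (D(d) = (-1 + d)*(-1 + d) = (-1 + d)**2)
Y = I*sqrt(23) (Y = sqrt((-1 + 1)**2 - 23) = sqrt(0**2 - 23) = sqrt(0 - 23) = sqrt(-23) = I*sqrt(23) ≈ 4.7958*I)
(H(-11)*Y)*3 = ((4*(-11)**2)*(I*sqrt(23)))*3 = ((4*121)*(I*sqrt(23)))*3 = (484*(I*sqrt(23)))*3 = (484*I*sqrt(23))*3 = 1452*I*sqrt(23)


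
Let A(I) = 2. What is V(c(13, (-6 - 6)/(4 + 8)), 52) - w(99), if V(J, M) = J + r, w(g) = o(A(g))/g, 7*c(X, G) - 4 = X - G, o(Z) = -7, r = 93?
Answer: 66280/693 ≈ 95.642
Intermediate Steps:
c(X, G) = 4/7 - G/7 + X/7 (c(X, G) = 4/7 + (X - G)/7 = 4/7 + (-G/7 + X/7) = 4/7 - G/7 + X/7)
w(g) = -7/g
V(J, M) = 93 + J (V(J, M) = J + 93 = 93 + J)
V(c(13, (-6 - 6)/(4 + 8)), 52) - w(99) = (93 + (4/7 - (-6 - 6)/(7*(4 + 8)) + (1/7)*13)) - (-7)/99 = (93 + (4/7 - (-12)/(7*12) + 13/7)) - (-7)/99 = (93 + (4/7 - (-12)/(7*12) + 13/7)) - 1*(-7/99) = (93 + (4/7 - 1/7*(-1) + 13/7)) + 7/99 = (93 + (4/7 + 1/7 + 13/7)) + 7/99 = (93 + 18/7) + 7/99 = 669/7 + 7/99 = 66280/693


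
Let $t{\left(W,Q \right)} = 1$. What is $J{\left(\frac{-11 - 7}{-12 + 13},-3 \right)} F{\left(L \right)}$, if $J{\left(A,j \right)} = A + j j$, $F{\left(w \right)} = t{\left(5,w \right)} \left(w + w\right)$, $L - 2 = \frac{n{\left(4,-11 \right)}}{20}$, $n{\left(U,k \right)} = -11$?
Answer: $- \frac{261}{10} \approx -26.1$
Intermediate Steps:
$L = \frac{29}{20}$ ($L = 2 - \frac{11}{20} = \frac{29}{20} \approx 1.45$)
$F{\left(w \right)} = 2 w$ ($F{\left(w \right)} = 1 \left(w + w\right) = 1 \cdot 2 w = 2 w$)
$J{\left(A,j \right)} = A + j^{2}$
$J{\left(\frac{-11 - 7}{-12 + 13},-3 \right)} F{\left(L \right)} = \left(\frac{-11 - 7}{-12 + 13} + \left(-3\right)^{2}\right) 2 \cdot \frac{29}{20} = \left(- \frac{18}{1} + 9\right) \frac{29}{10} = \left(\left(-18\right) 1 + 9\right) \frac{29}{10} = \left(-18 + 9\right) \frac{29}{10} = \left(-9\right) \frac{29}{10} = - \frac{261}{10}$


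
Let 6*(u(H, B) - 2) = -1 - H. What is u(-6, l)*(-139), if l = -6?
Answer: -2363/6 ≈ -393.83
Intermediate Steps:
u(H, B) = 11/6 - H/6 (u(H, B) = 2 + (-1 - H)/6 = 2 + (-⅙ - H/6) = 11/6 - H/6)
u(-6, l)*(-139) = (11/6 - ⅙*(-6))*(-139) = (11/6 + 1)*(-139) = (17/6)*(-139) = -2363/6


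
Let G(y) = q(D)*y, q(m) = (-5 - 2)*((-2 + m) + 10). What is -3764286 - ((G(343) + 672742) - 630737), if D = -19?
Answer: -3832702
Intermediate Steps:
q(m) = -56 - 7*m (q(m) = -7*(8 + m) = -56 - 7*m)
G(y) = 77*y (G(y) = (-56 - 7*(-19))*y = (-56 + 133)*y = 77*y)
-3764286 - ((G(343) + 672742) - 630737) = -3764286 - ((77*343 + 672742) - 630737) = -3764286 - ((26411 + 672742) - 630737) = -3764286 - (699153 - 630737) = -3764286 - 1*68416 = -3764286 - 68416 = -3832702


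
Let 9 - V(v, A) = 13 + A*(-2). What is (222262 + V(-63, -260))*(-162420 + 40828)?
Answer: -26961566896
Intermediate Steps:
V(v, A) = -4 + 2*A (V(v, A) = 9 - (13 + A*(-2)) = 9 - (13 - 2*A) = 9 + (-13 + 2*A) = -4 + 2*A)
(222262 + V(-63, -260))*(-162420 + 40828) = (222262 + (-4 + 2*(-260)))*(-162420 + 40828) = (222262 + (-4 - 520))*(-121592) = (222262 - 524)*(-121592) = 221738*(-121592) = -26961566896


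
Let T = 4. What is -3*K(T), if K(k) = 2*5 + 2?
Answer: -36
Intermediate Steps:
K(k) = 12 (K(k) = 10 + 2 = 12)
-3*K(T) = -3*12 = -36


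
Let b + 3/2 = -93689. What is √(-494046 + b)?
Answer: I*√2350946/2 ≈ 766.64*I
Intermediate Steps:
b = -187381/2 (b = -3/2 - 93689 = -187381/2 ≈ -93691.)
√(-494046 + b) = √(-494046 - 187381/2) = √(-1175473/2) = I*√2350946/2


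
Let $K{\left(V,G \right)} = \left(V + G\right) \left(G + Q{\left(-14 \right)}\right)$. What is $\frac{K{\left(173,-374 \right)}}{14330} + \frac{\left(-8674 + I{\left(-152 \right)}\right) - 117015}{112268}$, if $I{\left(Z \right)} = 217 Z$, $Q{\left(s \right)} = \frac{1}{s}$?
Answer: $\frac{5396529591}{1407700385} \approx 3.8336$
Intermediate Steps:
$K{\left(V,G \right)} = \left(- \frac{1}{14} + G\right) \left(G + V\right)$ ($K{\left(V,G \right)} = \left(V + G\right) \left(G + \frac{1}{-14}\right) = \left(G + V\right) \left(G - \frac{1}{14}\right) = \left(G + V\right) \left(- \frac{1}{14} + G\right) = \left(- \frac{1}{14} + G\right) \left(G + V\right)$)
$\frac{K{\left(173,-374 \right)}}{14330} + \frac{\left(-8674 + I{\left(-152 \right)}\right) - 117015}{112268} = \frac{\left(-374\right)^{2} - - \frac{187}{7} - \frac{173}{14} - 64702}{14330} + \frac{\left(-8674 + 217 \left(-152\right)\right) - 117015}{112268} = \left(139876 + \frac{187}{7} - \frac{173}{14} - 64702\right) \frac{1}{14330} + \left(\left(-8674 - 32984\right) - 117015\right) \frac{1}{112268} = \frac{1052637}{14} \cdot \frac{1}{14330} + \left(-41658 - 117015\right) \frac{1}{112268} = \frac{1052637}{200620} - \frac{158673}{112268} = \frac{5396529591}{1407700385}$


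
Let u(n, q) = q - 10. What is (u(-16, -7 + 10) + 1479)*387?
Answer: 569664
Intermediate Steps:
u(n, q) = -10 + q
(u(-16, -7 + 10) + 1479)*387 = ((-10 + (-7 + 10)) + 1479)*387 = ((-10 + 3) + 1479)*387 = (-7 + 1479)*387 = 1472*387 = 569664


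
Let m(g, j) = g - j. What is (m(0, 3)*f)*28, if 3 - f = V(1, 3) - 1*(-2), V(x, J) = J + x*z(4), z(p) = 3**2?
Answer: 924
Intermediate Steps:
z(p) = 9
V(x, J) = J + 9*x (V(x, J) = J + x*9 = J + 9*x)
f = -11 (f = 3 - ((3 + 9*1) - 1*(-2)) = 3 - ((3 + 9) + 2) = 3 - (12 + 2) = 3 - 1*14 = 3 - 14 = -11)
(m(0, 3)*f)*28 = ((0 - 1*3)*(-11))*28 = ((0 - 3)*(-11))*28 = -3*(-11)*28 = 33*28 = 924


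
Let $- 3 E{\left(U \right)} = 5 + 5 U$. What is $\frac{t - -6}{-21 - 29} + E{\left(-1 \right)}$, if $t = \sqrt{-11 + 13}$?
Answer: $- \frac{3}{25} - \frac{\sqrt{2}}{50} \approx -0.14828$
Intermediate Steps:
$t = \sqrt{2} \approx 1.4142$
$E{\left(U \right)} = - \frac{5}{3} - \frac{5 U}{3}$ ($E{\left(U \right)} = - \frac{5 + 5 U}{3} = - \frac{5}{3} - \frac{5 U}{3}$)
$\frac{t - -6}{-21 - 29} + E{\left(-1 \right)} = \frac{\sqrt{2} - -6}{-21 - 29} - 0 = \frac{\sqrt{2} + 6}{-21 - 29} + \left(- \frac{5}{3} + \frac{5}{3}\right) = \frac{6 + \sqrt{2}}{-21 - 29} + 0 = \frac{6 + \sqrt{2}}{-50} + 0 = \left(6 + \sqrt{2}\right) \left(- \frac{1}{50}\right) + 0 = \left(- \frac{3}{25} - \frac{\sqrt{2}}{50}\right) + 0 = - \frac{3}{25} - \frac{\sqrt{2}}{50}$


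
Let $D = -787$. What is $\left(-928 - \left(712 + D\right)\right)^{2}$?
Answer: $727609$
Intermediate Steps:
$\left(-928 - \left(712 + D\right)\right)^{2} = \left(-928 - -75\right)^{2} = \left(-928 + \left(-712 + 787\right)\right)^{2} = \left(-928 + 75\right)^{2} = \left(-853\right)^{2} = 727609$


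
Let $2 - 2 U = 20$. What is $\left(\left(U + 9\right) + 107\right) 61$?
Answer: $6527$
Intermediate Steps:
$U = -9$ ($U = 1 - 10 = -9$)
$\left(\left(U + 9\right) + 107\right) 61 = \left(\left(-9 + 9\right) + 107\right) 61 = \left(0 + 107\right) 61 = 107 \cdot 61 = 6527$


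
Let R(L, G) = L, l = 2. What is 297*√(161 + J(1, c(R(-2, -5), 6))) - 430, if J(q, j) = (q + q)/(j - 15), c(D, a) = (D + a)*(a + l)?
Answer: -430 + 297*√46563/17 ≈ 3339.9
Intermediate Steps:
c(D, a) = (2 + a)*(D + a) (c(D, a) = (D + a)*(a + 2) = (D + a)*(2 + a) = (2 + a)*(D + a))
J(q, j) = 2*q/(-15 + j) (J(q, j) = (2*q)/(-15 + j) = 2*q/(-15 + j))
297*√(161 + J(1, c(R(-2, -5), 6))) - 430 = 297*√(161 + 2*1/(-15 + (6² + 2*(-2) + 2*6 - 2*6))) - 430 = 297*√(161 + 2*1/(-15 + (36 - 4 + 12 - 12))) - 430 = 297*√(161 + 2*1/(-15 + 32)) - 430 = 297*√(161 + 2*1/17) - 430 = 297*√(161 + 2*1*(1/17)) - 430 = 297*√(161 + 2/17) - 430 = 297*√(2739/17) - 430 = 297*(√46563/17) - 430 = 297*√46563/17 - 430 = -430 + 297*√46563/17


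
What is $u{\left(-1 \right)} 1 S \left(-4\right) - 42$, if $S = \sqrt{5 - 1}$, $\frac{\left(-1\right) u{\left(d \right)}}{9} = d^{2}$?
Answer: $30$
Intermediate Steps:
$u{\left(d \right)} = - 9 d^{2}$
$S = 2$ ($S = \sqrt{4} = 2$)
$u{\left(-1 \right)} 1 S \left(-4\right) - 42 = - 9 \left(-1\right)^{2} \cdot 1 \cdot 2 \left(-4\right) - 42 = \left(-9\right) 1 \cdot 2 \left(-4\right) - 42 = \left(-9\right) \left(-8\right) - 42 = 72 - 42 = 30$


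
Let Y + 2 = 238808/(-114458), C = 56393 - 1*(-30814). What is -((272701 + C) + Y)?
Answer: -20596941070/57229 ≈ -3.5990e+5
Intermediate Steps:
C = 87207 (C = 56393 + 30814 = 87207)
Y = -233862/57229 (Y = -2 + 238808/(-114458) = -2 + 238808*(-1/114458) = -2 - 119404/57229 = -233862/57229 ≈ -4.0864)
-((272701 + C) + Y) = -((272701 + 87207) - 233862/57229) = -(359908 - 233862/57229) = -1*20596941070/57229 = -20596941070/57229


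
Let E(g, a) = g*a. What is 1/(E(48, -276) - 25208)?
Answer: -1/38456 ≈ -2.6004e-5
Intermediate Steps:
E(g, a) = a*g
1/(E(48, -276) - 25208) = 1/(-276*48 - 25208) = 1/(-13248 - 25208) = 1/(-38456) = -1/38456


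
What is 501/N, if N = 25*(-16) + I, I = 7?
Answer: -167/131 ≈ -1.2748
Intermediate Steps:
N = -393 (N = 25*(-16) + 7 = -400 + 7 = -393)
501/N = 501/(-393) = 501*(-1/393) = -167/131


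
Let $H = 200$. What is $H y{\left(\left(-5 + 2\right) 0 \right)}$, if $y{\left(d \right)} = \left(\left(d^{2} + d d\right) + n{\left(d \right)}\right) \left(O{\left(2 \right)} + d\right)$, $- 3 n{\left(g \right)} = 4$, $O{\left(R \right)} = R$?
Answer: $- \frac{1600}{3} \approx -533.33$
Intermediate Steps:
$n{\left(g \right)} = - \frac{4}{3}$ ($n{\left(g \right)} = \left(- \frac{1}{3}\right) 4 = - \frac{4}{3}$)
$y{\left(d \right)} = \left(2 + d\right) \left(- \frac{4}{3} + 2 d^{2}\right)$ ($y{\left(d \right)} = \left(\left(d^{2} + d d\right) - \frac{4}{3}\right) \left(2 + d\right) = \left(\left(d^{2} + d^{2}\right) - \frac{4}{3}\right) \left(2 + d\right) = \left(2 d^{2} - \frac{4}{3}\right) \left(2 + d\right) = \left(- \frac{4}{3} + 2 d^{2}\right) \left(2 + d\right) = \left(2 + d\right) \left(- \frac{4}{3} + 2 d^{2}\right)$)
$H y{\left(\left(-5 + 2\right) 0 \right)} = 200 \left(- \frac{8}{3} + 2 \left(\left(-5 + 2\right) 0\right)^{3} + 4 \left(\left(-5 + 2\right) 0\right)^{2} - \frac{4 \left(-5 + 2\right) 0}{3}\right) = 200 \left(- \frac{8}{3} + 2 \left(\left(-3\right) 0\right)^{3} + 4 \left(\left(-3\right) 0\right)^{2} - \frac{4 \left(\left(-3\right) 0\right)}{3}\right) = 200 \left(- \frac{8}{3} + 2 \cdot 0^{3} + 4 \cdot 0^{2} - 0\right) = 200 \left(- \frac{8}{3} + 2 \cdot 0 + 4 \cdot 0 + 0\right) = 200 \left(- \frac{8}{3} + 0 + 0 + 0\right) = 200 \left(- \frac{8}{3}\right) = - \frac{1600}{3}$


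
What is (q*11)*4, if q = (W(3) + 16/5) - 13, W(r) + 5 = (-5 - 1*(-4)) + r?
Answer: -2816/5 ≈ -563.20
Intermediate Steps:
W(r) = -6 + r (W(r) = -5 + ((-5 - 1*(-4)) + r) = -5 + ((-5 + 4) + r) = -5 + (-1 + r) = -6 + r)
q = -64/5 (q = ((-6 + 3) + 16/5) - 13 = (-3 + 16*(1/5)) - 13 = (-3 + 16/5) - 13 = 1/5 - 13 = -64/5 ≈ -12.800)
(q*11)*4 = -64/5*11*4 = -704/5*4 = -2816/5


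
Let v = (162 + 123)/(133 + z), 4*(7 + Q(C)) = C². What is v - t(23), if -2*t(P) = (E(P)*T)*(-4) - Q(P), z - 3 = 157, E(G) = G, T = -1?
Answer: -36689/2344 ≈ -15.652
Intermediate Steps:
z = 160 (z = 3 + 157 = 160)
Q(C) = -7 + C²/4
v = 285/293 (v = (162 + 123)/(133 + 160) = 285/293 ≈ 0.97270)
t(P) = -7/2 - 2*P + P²/8 (t(P) = -((P*(-1))*(-4) - (-7 + P²/4))/2 = -(-P*(-4) + (7 - P²/4))/2 = -(4*P + (7 - P²/4))/2 = -(7 + 4*P - P²/4)/2 = -7/2 - 2*P + P²/8)
v - t(23) = 285/293 - (-7/2 - 2*23 + (⅛)*23²) = 285/293 - (-7/2 - 46 + (⅛)*529) = 285/293 - (-7/2 - 46 + 529/8) = 285/293 - 1*133/8 = 285/293 - 133/8 = -36689/2344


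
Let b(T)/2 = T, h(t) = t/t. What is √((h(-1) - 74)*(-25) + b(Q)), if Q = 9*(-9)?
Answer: √1663 ≈ 40.780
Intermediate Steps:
h(t) = 1
Q = -81
b(T) = 2*T
√((h(-1) - 74)*(-25) + b(Q)) = √((1 - 74)*(-25) + 2*(-81)) = √(-73*(-25) - 162) = √(1825 - 162) = √1663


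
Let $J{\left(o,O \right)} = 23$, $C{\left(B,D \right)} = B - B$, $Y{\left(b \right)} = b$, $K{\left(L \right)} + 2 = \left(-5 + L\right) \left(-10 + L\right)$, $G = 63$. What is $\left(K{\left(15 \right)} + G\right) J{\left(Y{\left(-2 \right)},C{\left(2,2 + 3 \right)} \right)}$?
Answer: $2553$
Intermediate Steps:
$K{\left(L \right)} = -2 + \left(-10 + L\right) \left(-5 + L\right)$ ($K{\left(L \right)} = -2 + \left(-5 + L\right) \left(-10 + L\right) = -2 + \left(-10 + L\right) \left(-5 + L\right)$)
$C{\left(B,D \right)} = 0$
$\left(K{\left(15 \right)} + G\right) J{\left(Y{\left(-2 \right)},C{\left(2,2 + 3 \right)} \right)} = \left(\left(48 + 15^{2} - 225\right) + 63\right) 23 = \left(\left(48 + 225 - 225\right) + 63\right) 23 = \left(48 + 63\right) 23 = 111 \cdot 23 = 2553$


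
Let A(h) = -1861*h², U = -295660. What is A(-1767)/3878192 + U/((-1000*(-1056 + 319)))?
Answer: -107088599005493/71455687600 ≈ -1498.7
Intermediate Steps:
A(-1767)/3878192 + U/((-1000*(-1056 + 319))) = -1861*(-1767)²/3878192 - 295660*(-1/(1000*(-1056 + 319))) = -1861*3122289*(1/3878192) - 295660/((-1000*(-737))) = -5810579829*1/3878192 - 295660/737000 = -5810579829/3878192 - 295660*1/737000 = -5810579829/3878192 - 14783/36850 = -107088599005493/71455687600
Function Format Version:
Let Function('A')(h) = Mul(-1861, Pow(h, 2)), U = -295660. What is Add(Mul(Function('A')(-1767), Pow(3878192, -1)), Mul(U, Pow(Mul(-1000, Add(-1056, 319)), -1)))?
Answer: Rational(-107088599005493, 71455687600) ≈ -1498.7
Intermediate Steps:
Add(Mul(Function('A')(-1767), Pow(3878192, -1)), Mul(U, Pow(Mul(-1000, Add(-1056, 319)), -1))) = Add(Mul(Mul(-1861, Pow(-1767, 2)), Pow(3878192, -1)), Mul(-295660, Pow(Mul(-1000, Add(-1056, 319)), -1))) = Add(Mul(Mul(-1861, 3122289), Rational(1, 3878192)), Mul(-295660, Pow(Mul(-1000, -737), -1))) = Add(Mul(-5810579829, Rational(1, 3878192)), Mul(-295660, Pow(737000, -1))) = Add(Rational(-5810579829, 3878192), Mul(-295660, Rational(1, 737000))) = Add(Rational(-5810579829, 3878192), Rational(-14783, 36850)) = Rational(-107088599005493, 71455687600)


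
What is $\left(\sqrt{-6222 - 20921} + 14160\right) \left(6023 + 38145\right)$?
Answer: $625418880 + 44168 i \sqrt{27143} \approx 6.2542 \cdot 10^{8} + 7.2767 \cdot 10^{6} i$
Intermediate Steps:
$\left(\sqrt{-6222 - 20921} + 14160\right) \left(6023 + 38145\right) = \left(\sqrt{-27143} + 14160\right) 44168 = \left(i \sqrt{27143} + 14160\right) 44168 = \left(14160 + i \sqrt{27143}\right) 44168 = 625418880 + 44168 i \sqrt{27143}$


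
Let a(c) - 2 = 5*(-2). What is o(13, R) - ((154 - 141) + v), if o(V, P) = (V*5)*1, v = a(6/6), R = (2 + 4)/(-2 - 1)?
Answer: 60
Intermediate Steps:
R = -2 (R = 6/(-3) = 6*(-⅓) = -2)
a(c) = -8 (a(c) = 2 + 5*(-2) = 2 - 10 = -8)
v = -8
o(V, P) = 5*V (o(V, P) = (5*V)*1 = 5*V)
o(13, R) - ((154 - 141) + v) = 5*13 - ((154 - 141) - 8) = 65 - (13 - 8) = 65 - 1*5 = 65 - 5 = 60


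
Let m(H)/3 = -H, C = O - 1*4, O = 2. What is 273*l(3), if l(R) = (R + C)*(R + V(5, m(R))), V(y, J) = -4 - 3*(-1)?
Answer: 546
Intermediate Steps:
C = -2 (C = 2 - 1*4 = 2 - 4 = -2)
m(H) = -3*H (m(H) = 3*(-H) = -3*H)
V(y, J) = -1 (V(y, J) = -4 + 3 = -1)
l(R) = (-1 + R)*(-2 + R) (l(R) = (R - 2)*(R - 1) = (-2 + R)*(-1 + R) = (-1 + R)*(-2 + R))
273*l(3) = 273*(2 + 3**2 - 3*3) = 273*(2 + 9 - 9) = 273*2 = 546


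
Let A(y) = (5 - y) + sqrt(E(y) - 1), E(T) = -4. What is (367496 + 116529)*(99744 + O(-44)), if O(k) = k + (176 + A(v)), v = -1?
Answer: 48345385050 + 484025*I*sqrt(5) ≈ 4.8345e+10 + 1.0823e+6*I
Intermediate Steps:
A(y) = 5 - y + I*sqrt(5) (A(y) = (5 - y) + sqrt(-4 - 1) = (5 - y) + sqrt(-5) = (5 - y) + I*sqrt(5) = 5 - y + I*sqrt(5))
O(k) = 182 + k + I*sqrt(5) (O(k) = k + (176 + (5 - 1*(-1) + I*sqrt(5))) = k + (176 + (5 + 1 + I*sqrt(5))) = k + (176 + (6 + I*sqrt(5))) = k + (182 + I*sqrt(5)) = 182 + k + I*sqrt(5))
(367496 + 116529)*(99744 + O(-44)) = (367496 + 116529)*(99744 + (182 - 44 + I*sqrt(5))) = 484025*(99744 + (138 + I*sqrt(5))) = 484025*(99882 + I*sqrt(5)) = 48345385050 + 484025*I*sqrt(5)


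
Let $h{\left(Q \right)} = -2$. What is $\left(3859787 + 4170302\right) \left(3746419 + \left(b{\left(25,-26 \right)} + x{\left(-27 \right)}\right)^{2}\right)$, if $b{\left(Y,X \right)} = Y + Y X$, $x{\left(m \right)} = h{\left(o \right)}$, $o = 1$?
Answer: $33240938859772$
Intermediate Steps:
$x{\left(m \right)} = -2$
$b{\left(Y,X \right)} = Y + X Y$
$\left(3859787 + 4170302\right) \left(3746419 + \left(b{\left(25,-26 \right)} + x{\left(-27 \right)}\right)^{2}\right) = \left(3859787 + 4170302\right) \left(3746419 + \left(25 \left(1 - 26\right) - 2\right)^{2}\right) = 8030089 \left(3746419 + \left(25 \left(-25\right) - 2\right)^{2}\right) = 8030089 \left(3746419 + \left(-625 - 2\right)^{2}\right) = 8030089 \left(3746419 + \left(-627\right)^{2}\right) = 8030089 \left(3746419 + 393129\right) = 8030089 \cdot 4139548 = 33240938859772$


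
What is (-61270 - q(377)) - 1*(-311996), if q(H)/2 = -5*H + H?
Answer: 253742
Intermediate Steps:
q(H) = -8*H (q(H) = 2*(-5*H + H) = 2*(-4*H) = -8*H)
(-61270 - q(377)) - 1*(-311996) = (-61270 - (-8)*377) - 1*(-311996) = (-61270 - 1*(-3016)) + 311996 = (-61270 + 3016) + 311996 = -58254 + 311996 = 253742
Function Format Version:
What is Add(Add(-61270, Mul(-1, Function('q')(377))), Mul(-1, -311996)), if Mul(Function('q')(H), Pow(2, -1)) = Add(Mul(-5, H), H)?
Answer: 253742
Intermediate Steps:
Function('q')(H) = Mul(-8, H) (Function('q')(H) = Mul(2, Add(Mul(-5, H), H)) = Mul(2, Mul(-4, H)) = Mul(-8, H))
Add(Add(-61270, Mul(-1, Function('q')(377))), Mul(-1, -311996)) = Add(Add(-61270, Mul(-1, Mul(-8, 377))), Mul(-1, -311996)) = Add(Add(-61270, Mul(-1, -3016)), 311996) = Add(Add(-61270, 3016), 311996) = Add(-58254, 311996) = 253742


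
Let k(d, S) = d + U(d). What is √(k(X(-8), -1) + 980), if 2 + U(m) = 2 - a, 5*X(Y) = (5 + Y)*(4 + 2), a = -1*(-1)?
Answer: √24385/5 ≈ 31.231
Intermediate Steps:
a = 1
X(Y) = 6 + 6*Y/5 (X(Y) = ((5 + Y)*(4 + 2))/5 = ((5 + Y)*6)/5 = (30 + 6*Y)/5 = 6 + 6*Y/5)
U(m) = -1 (U(m) = -2 + (2 - 1*1) = -2 + (2 - 1) = -2 + 1 = -1)
k(d, S) = -1 + d (k(d, S) = d - 1 = -1 + d)
√(k(X(-8), -1) + 980) = √((-1 + (6 + (6/5)*(-8))) + 980) = √((-1 + (6 - 48/5)) + 980) = √((-1 - 18/5) + 980) = √(-23/5 + 980) = √(4877/5) = √24385/5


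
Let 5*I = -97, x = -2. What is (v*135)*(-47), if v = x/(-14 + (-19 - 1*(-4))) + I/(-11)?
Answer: -3709287/319 ≈ -11628.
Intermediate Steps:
I = -97/5 (I = (⅕)*(-97) = -97/5 ≈ -19.400)
v = 2923/1595 (v = -2/(-14 + (-19 - 1*(-4))) - 97/5/(-11) = -2/(-14 + (-19 + 4)) - 97/5*(-1/11) = -2/(-14 - 15) + 97/55 = -2/(-29) + 97/55 = -2*(-1/29) + 97/55 = 2/29 + 97/55 = 2923/1595 ≈ 1.8326)
(v*135)*(-47) = ((2923/1595)*135)*(-47) = (78921/319)*(-47) = -3709287/319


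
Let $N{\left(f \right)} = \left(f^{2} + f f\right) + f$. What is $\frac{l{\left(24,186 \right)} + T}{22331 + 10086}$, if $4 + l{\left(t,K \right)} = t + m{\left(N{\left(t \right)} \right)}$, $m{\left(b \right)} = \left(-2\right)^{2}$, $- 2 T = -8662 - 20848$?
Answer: $\frac{14779}{32417} \approx 0.4559$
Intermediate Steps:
$T = 14755$ ($T = - \frac{-8662 - 20848}{2} = \left(- \frac{1}{2}\right) \left(-29510\right) = 14755$)
$N{\left(f \right)} = f + 2 f^{2}$ ($N{\left(f \right)} = \left(f^{2} + f^{2}\right) + f = 2 f^{2} + f = f + 2 f^{2}$)
$m{\left(b \right)} = 4$
$l{\left(t,K \right)} = t$ ($l{\left(t,K \right)} = -4 + \left(t + 4\right) = -4 + \left(4 + t\right) = t$)
$\frac{l{\left(24,186 \right)} + T}{22331 + 10086} = \frac{24 + 14755}{22331 + 10086} = \frac{14779}{32417}$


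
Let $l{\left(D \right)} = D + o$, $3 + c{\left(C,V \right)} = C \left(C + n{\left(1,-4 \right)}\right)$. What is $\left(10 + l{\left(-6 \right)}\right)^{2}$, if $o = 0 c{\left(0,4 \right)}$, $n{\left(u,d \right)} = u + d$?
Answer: $16$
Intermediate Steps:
$n{\left(u,d \right)} = d + u$
$c{\left(C,V \right)} = -3 + C \left(-3 + C\right)$ ($c{\left(C,V \right)} = -3 + C \left(C + \left(-4 + 1\right)\right) = -3 + C \left(C - 3\right) = -3 + C \left(-3 + C\right)$)
$o = 0$ ($o = 0 \left(-3 + 0^{2} - 0\right) = 0 \left(-3 + 0 + 0\right) = 0 \left(-3\right) = 0$)
$l{\left(D \right)} = D$ ($l{\left(D \right)} = D + 0 = D$)
$\left(10 + l{\left(-6 \right)}\right)^{2} = \left(10 - 6\right)^{2} = 4^{2} = 16$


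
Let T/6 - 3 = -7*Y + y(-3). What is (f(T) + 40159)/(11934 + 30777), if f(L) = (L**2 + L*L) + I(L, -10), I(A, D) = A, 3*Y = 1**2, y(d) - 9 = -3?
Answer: 43399/42711 ≈ 1.0161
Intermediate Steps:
y(d) = 6 (y(d) = 9 - 3 = 6)
Y = 1/3 (Y = (1/3)*1**2 = (1/3)*1 = 1/3 ≈ 0.33333)
T = 40 (T = 18 + 6*(-7*1/3 + 6) = 18 + 6*(-7/3 + 6) = 18 + 6*(11/3) = 18 + 22 = 40)
f(L) = L + 2*L**2 (f(L) = (L**2 + L*L) + L = (L**2 + L**2) + L = 2*L**2 + L = L + 2*L**2)
(f(T) + 40159)/(11934 + 30777) = (40*(1 + 2*40) + 40159)/(11934 + 30777) = (40*(1 + 80) + 40159)/42711 = (40*81 + 40159)*(1/42711) = (3240 + 40159)*(1/42711) = 43399*(1/42711) = 43399/42711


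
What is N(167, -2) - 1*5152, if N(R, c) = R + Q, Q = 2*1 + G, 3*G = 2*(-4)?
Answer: -14957/3 ≈ -4985.7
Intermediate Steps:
G = -8/3 (G = (2*(-4))/3 = (⅓)*(-8) = -8/3 ≈ -2.6667)
Q = -⅔ (Q = 2*1 - 8/3 = 2 - 8/3 = -⅔ ≈ -0.66667)
N(R, c) = -⅔ + R (N(R, c) = R - ⅔ = -⅔ + R)
N(167, -2) - 1*5152 = (-⅔ + 167) - 1*5152 = 499/3 - 5152 = -14957/3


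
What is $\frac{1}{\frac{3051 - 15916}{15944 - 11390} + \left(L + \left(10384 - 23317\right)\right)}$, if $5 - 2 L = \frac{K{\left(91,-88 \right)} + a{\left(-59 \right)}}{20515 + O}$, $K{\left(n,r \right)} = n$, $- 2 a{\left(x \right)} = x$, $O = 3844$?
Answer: $- \frac{221861772}{2869410948673} \approx -7.732 \cdot 10^{-5}$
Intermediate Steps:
$a{\left(x \right)} = - \frac{x}{2}$
$L = \frac{243349}{97436}$ ($L = \frac{5}{2} - \frac{\left(91 - - \frac{59}{2}\right) \frac{1}{20515 + 3844}}{2} = \frac{5}{2} - \frac{\left(91 + \frac{59}{2}\right) \frac{1}{24359}}{2} = \frac{5}{2} - \frac{\frac{241}{2} \cdot \frac{1}{24359}}{2} = \frac{5}{2} - \frac{241}{97436} = \frac{243349}{97436} \approx 2.4975$)
$\frac{1}{\frac{3051 - 15916}{15944 - 11390} + \left(L + \left(10384 - 23317\right)\right)} = \frac{1}{\frac{3051 - 15916}{15944 - 11390} + \left(\frac{243349}{97436} + \left(10384 - 23317\right)\right)} = \frac{1}{- \frac{12865}{4554} + \left(\frac{243349}{97436} + \left(10384 - 23317\right)\right)} = \frac{1}{\left(-12865\right) \frac{1}{4554} + \left(\frac{243349}{97436} - 12933\right)} = \frac{1}{- \frac{12865}{4554} - \frac{1259896439}{97436}} = \frac{1}{- \frac{2869410948673}{221861772}} = - \frac{221861772}{2869410948673}$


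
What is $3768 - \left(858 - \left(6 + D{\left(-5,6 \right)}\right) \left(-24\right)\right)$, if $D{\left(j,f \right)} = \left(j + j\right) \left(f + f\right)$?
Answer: $5646$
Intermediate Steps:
$D{\left(j,f \right)} = 4 f j$ ($D{\left(j,f \right)} = 2 j 2 f = 4 f j$)
$3768 - \left(858 - \left(6 + D{\left(-5,6 \right)}\right) \left(-24\right)\right) = 3768 - \left(858 - \left(6 + 4 \cdot 6 \left(-5\right)\right) \left(-24\right)\right) = 3768 - \left(858 - \left(6 - 120\right) \left(-24\right)\right) = 3768 - \left(858 - \left(-114\right) \left(-24\right)\right) = 3768 - \left(858 - 2736\right) = 3768 - -1878 = 3768 + 1878 = 5646$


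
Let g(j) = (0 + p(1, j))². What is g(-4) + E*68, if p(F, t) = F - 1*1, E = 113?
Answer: 7684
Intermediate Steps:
p(F, t) = -1 + F (p(F, t) = F - 1 = -1 + F)
g(j) = 0 (g(j) = (0 + (-1 + 1))² = (0 + 0)² = 0² = 0)
g(-4) + E*68 = 0 + 113*68 = 0 + 7684 = 7684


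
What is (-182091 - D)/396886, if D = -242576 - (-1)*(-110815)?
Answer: 85650/198443 ≈ 0.43161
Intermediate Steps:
D = -353391 (D = -242576 - 1*110815 = -242576 - 110815 = -353391)
(-182091 - D)/396886 = (-182091 - 1*(-353391))/396886 = (-182091 + 353391)*(1/396886) = 171300*(1/396886) = 85650/198443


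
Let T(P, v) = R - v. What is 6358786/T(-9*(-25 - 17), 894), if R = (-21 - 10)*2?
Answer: -3179393/478 ≈ -6651.5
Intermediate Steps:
R = -62 (R = -31*2 = -62)
T(P, v) = -62 - v
6358786/T(-9*(-25 - 17), 894) = 6358786/(-62 - 1*894) = 6358786/(-62 - 894) = 6358786/(-956) = 6358786*(-1/956) = -3179393/478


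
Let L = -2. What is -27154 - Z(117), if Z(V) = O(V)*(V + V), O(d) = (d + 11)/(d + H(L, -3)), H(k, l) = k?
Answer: -3152662/115 ≈ -27414.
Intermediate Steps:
O(d) = (11 + d)/(-2 + d) (O(d) = (d + 11)/(d - 2) = (11 + d)/(-2 + d))
Z(V) = 2*V*(11 + V)/(-2 + V) (Z(V) = ((11 + V)/(-2 + V))*(V + V) = ((11 + V)/(-2 + V))*(2*V) = 2*V*(11 + V)/(-2 + V))
-27154 - Z(117) = -27154 - 2*117*(11 + 117)/(-2 + 117) = -27154 - 2*117*128/115 = -27154 - 1*29952/115 = -27154 - 29952/115 = -3152662/115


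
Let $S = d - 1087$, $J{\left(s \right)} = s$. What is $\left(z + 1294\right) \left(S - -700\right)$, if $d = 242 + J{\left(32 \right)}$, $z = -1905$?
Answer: $69043$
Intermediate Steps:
$d = 274$ ($d = 242 + 32 = 274$)
$S = -813$ ($S = 274 - 1087 = -813$)
$\left(z + 1294\right) \left(S - -700\right) = \left(-1905 + 1294\right) \left(-813 - -700\right) = - 611 \left(-813 + \left(-929 + 1629\right)\right) = - 611 \left(-813 + 700\right) = \left(-611\right) \left(-113\right) = 69043$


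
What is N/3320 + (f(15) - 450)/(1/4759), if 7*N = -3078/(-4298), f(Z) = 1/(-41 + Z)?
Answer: -1390532768591413/649255880 ≈ -2.1417e+6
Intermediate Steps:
N = 1539/15043 (N = (-3078/(-4298))/7 = (-3078*(-1/4298))/7 = (⅐)*(1539/2149) = 1539/15043 ≈ 0.10231)
N/3320 + (f(15) - 450)/(1/4759) = (1539/15043)/3320 + (1/(-41 + 15) - 450)/(1/4759) = (1539/15043)*(1/3320) + (1/(-26) - 450)/(1/4759) = 1539/49942760 + (-1/26 - 450)*4759 = 1539/49942760 - 11701/26*4759 = 1539/49942760 - 55685059/26 = -1390532768591413/649255880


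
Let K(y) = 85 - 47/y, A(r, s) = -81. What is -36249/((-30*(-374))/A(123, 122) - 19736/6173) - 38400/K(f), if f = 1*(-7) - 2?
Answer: -814302281763/4794838076 ≈ -169.83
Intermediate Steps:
f = -9 (f = -7 - 2 = -9)
-36249/((-30*(-374))/A(123, 122) - 19736/6173) - 38400/K(f) = -36249/(-30*(-374)/(-81) - 19736/6173) - 38400/(85 - 47/(-9)) = -36249/(11220*(-1/81) - 19736*1/6173) - 38400/(85 - 47*(-⅑)) = -36249/(-3740/27 - 19736/6173) - 38400/(85 + 47/9) = -36249/(-23619892/166671) - 38400/812/9 = -36249*(-166671/23619892) - 38400*9/812 = 6041657079/23619892 - 86400/203 = -814302281763/4794838076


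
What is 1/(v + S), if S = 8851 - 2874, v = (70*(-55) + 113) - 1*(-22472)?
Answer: 1/24712 ≈ 4.0466e-5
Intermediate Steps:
v = 18735 (v = (-3850 + 113) + 22472 = -3737 + 22472 = 18735)
S = 5977
1/(v + S) = 1/(18735 + 5977) = 1/24712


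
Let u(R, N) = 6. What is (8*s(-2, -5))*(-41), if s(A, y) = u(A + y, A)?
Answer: -1968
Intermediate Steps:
s(A, y) = 6
(8*s(-2, -5))*(-41) = (8*6)*(-41) = 48*(-41) = -1968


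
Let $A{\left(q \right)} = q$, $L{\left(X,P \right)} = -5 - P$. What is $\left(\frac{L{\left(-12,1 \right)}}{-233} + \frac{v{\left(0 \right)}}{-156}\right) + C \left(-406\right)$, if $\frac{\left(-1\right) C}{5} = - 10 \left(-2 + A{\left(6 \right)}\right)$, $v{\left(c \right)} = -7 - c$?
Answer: $- \frac{2951455033}{36348} \approx -81200.0$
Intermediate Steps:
$C = 200$ ($C = - 5 \left(- 10 \left(-2 + 6\right)\right) = - 5 \left(\left(-10\right) 4\right) = \left(-5\right) \left(-40\right) = 200$)
$\left(\frac{L{\left(-12,1 \right)}}{-233} + \frac{v{\left(0 \right)}}{-156}\right) + C \left(-406\right) = \left(\frac{-5 - 1}{-233} + \frac{-7 - 0}{-156}\right) + 200 \left(-406\right) = \left(\left(-5 - 1\right) \left(- \frac{1}{233}\right) + \left(-7 + 0\right) \left(- \frac{1}{156}\right)\right) - 81200 = \left(\left(-6\right) \left(- \frac{1}{233}\right) - - \frac{7}{156}\right) - 81200 = \left(\frac{6}{233} + \frac{7}{156}\right) - 81200 = \frac{2567}{36348} - 81200 = - \frac{2951455033}{36348}$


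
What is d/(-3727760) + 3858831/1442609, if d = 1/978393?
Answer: 14073983564658721471/5261504159220975120 ≈ 2.6749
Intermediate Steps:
d = 1/978393 ≈ 1.0221e-6
d/(-3727760) + 3858831/1442609 = (1/978393)/(-3727760) + 3858831/1442609 = (1/978393)*(-1/3727760) + 3858831*(1/1442609) = -1/3647214289680 + 3858831/1442609 = 14073983564658721471/5261504159220975120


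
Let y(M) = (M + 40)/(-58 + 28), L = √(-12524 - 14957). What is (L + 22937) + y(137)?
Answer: 229311/10 + I*√27481 ≈ 22931.0 + 165.77*I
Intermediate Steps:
L = I*√27481 (L = √(-27481) = I*√27481 ≈ 165.77*I)
y(M) = -4/3 - M/30 (y(M) = (40 + M)/(-30) = (40 + M)*(-1/30) = -4/3 - M/30)
(L + 22937) + y(137) = (I*√27481 + 22937) + (-4/3 - 1/30*137) = (22937 + I*√27481) + (-4/3 - 137/30) = (22937 + I*√27481) - 59/10 = 229311/10 + I*√27481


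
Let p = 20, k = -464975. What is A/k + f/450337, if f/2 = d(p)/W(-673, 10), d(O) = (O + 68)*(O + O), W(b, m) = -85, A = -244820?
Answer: 374724177796/711944518355 ≈ 0.52634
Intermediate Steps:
d(O) = 2*O*(68 + O) (d(O) = (68 + O)*(2*O) = 2*O*(68 + O))
f = -1408/17 (f = 2*((2*20*(68 + 20))/(-85)) = 2*((2*20*88)*(-1/85)) = 2*(3520*(-1/85)) = 2*(-704/17) = -1408/17 ≈ -82.823)
A/k + f/450337 = -244820/(-464975) - 1408/17/450337 = -244820*(-1/464975) - 1408/17*1/450337 = 48964/92995 - 1408/7655729 = 374724177796/711944518355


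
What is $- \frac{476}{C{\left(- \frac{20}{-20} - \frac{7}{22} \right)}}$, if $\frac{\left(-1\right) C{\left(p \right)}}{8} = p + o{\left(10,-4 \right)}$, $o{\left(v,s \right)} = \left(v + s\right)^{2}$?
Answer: $\frac{1309}{807} \approx 1.6221$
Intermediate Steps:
$o{\left(v,s \right)} = \left(s + v\right)^{2}$
$C{\left(p \right)} = -288 - 8 p$ ($C{\left(p \right)} = - 8 \left(p + \left(-4 + 10\right)^{2}\right) = - 8 \left(p + 6^{2}\right) = - 8 \left(p + 36\right) = - 8 \left(36 + p\right) = -288 - 8 p$)
$- \frac{476}{C{\left(- \frac{20}{-20} - \frac{7}{22} \right)}} = - \frac{476}{-288 - 8 \left(- \frac{20}{-20} - \frac{7}{22}\right)} = - \frac{476}{-288 - 8 \left(\left(-20\right) \left(- \frac{1}{20}\right) - \frac{7}{22}\right)} = - \frac{476}{-288 - 8 \left(1 - \frac{7}{22}\right)} = - \frac{476}{-288 - \frac{60}{11}} = - \frac{476}{- \frac{3228}{11}} = \left(-476\right) \left(- \frac{11}{3228}\right) = \frac{1309}{807}$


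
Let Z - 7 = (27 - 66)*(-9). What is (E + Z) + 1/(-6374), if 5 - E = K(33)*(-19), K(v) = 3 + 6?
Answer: 3403715/6374 ≈ 534.00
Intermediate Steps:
K(v) = 9
Z = 358 (Z = 7 + (27 - 66)*(-9) = 7 - 39*(-9) = 7 + 351 = 358)
E = 176 (E = 5 - 9*(-19) = 5 - 1*(-171) = 5 + 171 = 176)
(E + Z) + 1/(-6374) = (176 + 358) + 1/(-6374) = 534 - 1/6374 = 3403715/6374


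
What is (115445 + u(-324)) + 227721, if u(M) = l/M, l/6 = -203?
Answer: 18531167/54 ≈ 3.4317e+5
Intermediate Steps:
l = -1218 (l = 6*(-203) = -1218)
u(M) = -1218/M
(115445 + u(-324)) + 227721 = (115445 - 1218/(-324)) + 227721 = (115445 - 1218*(-1/324)) + 227721 = (115445 + 203/54) + 227721 = 6234233/54 + 227721 = 18531167/54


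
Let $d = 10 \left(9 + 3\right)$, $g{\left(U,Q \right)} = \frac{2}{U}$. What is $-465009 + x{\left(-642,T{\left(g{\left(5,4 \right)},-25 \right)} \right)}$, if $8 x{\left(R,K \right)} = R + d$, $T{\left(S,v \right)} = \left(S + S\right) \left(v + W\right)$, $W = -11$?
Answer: $- \frac{1860297}{4} \approx -4.6507 \cdot 10^{5}$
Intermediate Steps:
$d = 120$ ($d = 10 \cdot 12 = 120$)
$T{\left(S,v \right)} = 2 S \left(-11 + v\right)$ ($T{\left(S,v \right)} = \left(S + S\right) \left(v - 11\right) = 2 S \left(-11 + v\right)$)
$x{\left(R,K \right)} = 15 + \frac{R}{8}$ ($x{\left(R,K \right)} = \frac{R + 120}{8} = \frac{120 + R}{8} = 15 + \frac{R}{8}$)
$-465009 + x{\left(-642,T{\left(g{\left(5,4 \right)},-25 \right)} \right)} = -465009 + \left(15 + \frac{1}{8} \left(-642\right)\right) = -465009 + \left(15 - \frac{321}{4}\right) = -465009 - \frac{261}{4} = - \frac{1860297}{4}$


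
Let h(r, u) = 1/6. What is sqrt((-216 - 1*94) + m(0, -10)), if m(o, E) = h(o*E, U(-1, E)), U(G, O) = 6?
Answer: 13*I*sqrt(66)/6 ≈ 17.602*I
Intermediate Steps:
h(r, u) = 1/6
m(o, E) = 1/6
sqrt((-216 - 1*94) + m(0, -10)) = sqrt((-216 - 1*94) + 1/6) = sqrt((-216 - 94) + 1/6) = sqrt(-310 + 1/6) = sqrt(-1859/6) = 13*I*sqrt(66)/6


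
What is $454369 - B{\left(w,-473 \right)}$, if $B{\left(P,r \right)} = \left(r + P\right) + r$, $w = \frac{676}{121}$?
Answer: $\frac{55092439}{121} \approx 4.5531 \cdot 10^{5}$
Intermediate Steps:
$w = \frac{676}{121}$ ($w = 676 \cdot \frac{1}{121} = \frac{676}{121} \approx 5.5868$)
$B{\left(P,r \right)} = P + 2 r$ ($B{\left(P,r \right)} = \left(P + r\right) + r = P + 2 r$)
$454369 - B{\left(w,-473 \right)} = 454369 - \left(\frac{676}{121} + 2 \left(-473\right)\right) = 454369 - \left(\frac{676}{121} - 946\right) = 454369 - - \frac{113790}{121} = 454369 + \frac{113790}{121} = \frac{55092439}{121}$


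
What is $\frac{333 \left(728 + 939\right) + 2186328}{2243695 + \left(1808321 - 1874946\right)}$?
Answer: $\frac{913813}{725690} \approx 1.2592$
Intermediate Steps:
$\frac{333 \left(728 + 939\right) + 2186328}{2243695 + \left(1808321 - 1874946\right)} = \frac{333 \cdot 1667 + 2186328}{2243695 - 66625} = \frac{555111 + 2186328}{2177070} = 2741439 \cdot \frac{1}{2177070} = \frac{913813}{725690}$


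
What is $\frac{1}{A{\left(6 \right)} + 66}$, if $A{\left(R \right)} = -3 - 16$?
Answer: $\frac{1}{47} \approx 0.021277$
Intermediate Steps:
$A{\left(R \right)} = -19$ ($A{\left(R \right)} = -3 - 16 = -19$)
$\frac{1}{A{\left(6 \right)} + 66} = \frac{1}{-19 + 66} = \frac{1}{47}$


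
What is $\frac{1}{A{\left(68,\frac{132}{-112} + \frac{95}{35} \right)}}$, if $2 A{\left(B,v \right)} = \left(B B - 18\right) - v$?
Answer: $\frac{56}{128925} \approx 0.00043436$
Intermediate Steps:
$A{\left(B,v \right)} = -9 + \frac{B^{2}}{2} - \frac{v}{2}$ ($A{\left(B,v \right)} = \frac{\left(B B - 18\right) - v}{2} = \frac{\left(B^{2} - 18\right) - v}{2} = \frac{\left(-18 + B^{2}\right) - v}{2} = \frac{-18 + B^{2} - v}{2} = -9 + \frac{B^{2}}{2} - \frac{v}{2}$)
$\frac{1}{A{\left(68,\frac{132}{-112} + \frac{95}{35} \right)}} = \frac{1}{-9 + \frac{68^{2}}{2} - \frac{\frac{132}{-112} + \frac{95}{35}}{2}} = \frac{1}{-9 + \frac{1}{2} \cdot 4624 - \frac{132 \left(- \frac{1}{112}\right) + 95 \cdot \frac{1}{35}}{2}} = \frac{1}{-9 + 2312 - \frac{- \frac{33}{28} + \frac{19}{7}}{2}} = \frac{1}{-9 + 2312 - \frac{43}{56}} = \frac{1}{\frac{128925}{56}} = \frac{56}{128925}$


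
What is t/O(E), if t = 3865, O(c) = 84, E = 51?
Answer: 3865/84 ≈ 46.012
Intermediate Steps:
t/O(E) = 3865/84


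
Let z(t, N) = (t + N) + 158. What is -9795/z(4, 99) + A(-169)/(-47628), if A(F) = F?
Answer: -51830239/1381212 ≈ -37.525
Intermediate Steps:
z(t, N) = 158 + N + t (z(t, N) = (N + t) + 158 = 158 + N + t)
-9795/z(4, 99) + A(-169)/(-47628) = -9795/(158 + 99 + 4) - 169/(-47628) = -9795/261 - 169*(-1/47628) = -9795*1/261 + 169/47628 = -3265/87 + 169/47628 = -51830239/1381212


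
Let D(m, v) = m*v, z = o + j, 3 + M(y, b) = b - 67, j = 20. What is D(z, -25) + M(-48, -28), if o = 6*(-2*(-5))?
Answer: -2098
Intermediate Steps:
M(y, b) = -70 + b (M(y, b) = -3 + (b - 67) = -3 + (-67 + b) = -70 + b)
o = 60 (o = 6*10 = 60)
z = 80 (z = 60 + 20 = 80)
D(z, -25) + M(-48, -28) = 80*(-25) + (-70 - 28) = -2000 - 98 = -2098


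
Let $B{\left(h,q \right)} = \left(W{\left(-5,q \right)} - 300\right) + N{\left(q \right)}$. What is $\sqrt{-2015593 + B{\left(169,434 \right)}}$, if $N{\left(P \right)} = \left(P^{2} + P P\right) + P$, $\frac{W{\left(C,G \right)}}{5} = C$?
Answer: $2 i \sqrt{409693} \approx 1280.1 i$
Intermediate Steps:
$W{\left(C,G \right)} = 5 C$
$N{\left(P \right)} = P + 2 P^{2}$ ($N{\left(P \right)} = \left(P^{2} + P^{2}\right) + P = 2 P^{2} + P = P + 2 P^{2}$)
$B{\left(h,q \right)} = -325 + q \left(1 + 2 q\right)$ ($B{\left(h,q \right)} = \left(5 \left(-5\right) - 300\right) + q \left(1 + 2 q\right) = \left(-25 - 300\right) + q \left(1 + 2 q\right) = -325 + q \left(1 + 2 q\right)$)
$\sqrt{-2015593 + B{\left(169,434 \right)}} = \sqrt{-2015593 - \left(325 - 434 \left(1 + 2 \cdot 434\right)\right)} = \sqrt{-2015593 - \left(325 - 434 \left(1 + 868\right)\right)} = \sqrt{-2015593 + \left(-325 + 434 \cdot 869\right)} = \sqrt{-2015593 + \left(-325 + 377146\right)} = \sqrt{-2015593 + 376821} = \sqrt{-1638772} = 2 i \sqrt{409693}$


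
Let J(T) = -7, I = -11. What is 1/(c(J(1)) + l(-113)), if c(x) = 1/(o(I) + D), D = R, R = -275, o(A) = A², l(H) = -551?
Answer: -154/84855 ≈ -0.0018149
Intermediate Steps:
D = -275
c(x) = -1/154 (c(x) = 1/((-11)² - 275) = 1/(121 - 275) = 1/(-154) = -1/154)
1/(c(J(1)) + l(-113)) = 1/(-1/154 - 551) = 1/(-84855/154) = -154/84855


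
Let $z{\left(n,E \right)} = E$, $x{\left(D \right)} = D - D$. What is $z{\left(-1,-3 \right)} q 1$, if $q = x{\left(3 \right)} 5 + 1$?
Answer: $-3$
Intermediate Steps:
$x{\left(D \right)} = 0$
$q = 1$ ($q = 0 \cdot 5 + 1 = 0 + 1 = 1$)
$z{\left(-1,-3 \right)} q 1 = \left(-3\right) 1 \cdot 1 = \left(-3\right) 1 = -3$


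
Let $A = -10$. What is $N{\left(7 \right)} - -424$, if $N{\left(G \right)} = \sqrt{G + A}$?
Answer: $424 + i \sqrt{3} \approx 424.0 + 1.732 i$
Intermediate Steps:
$N{\left(G \right)} = \sqrt{-10 + G}$ ($N{\left(G \right)} = \sqrt{G - 10} = \sqrt{-10 + G}$)
$N{\left(7 \right)} - -424 = \sqrt{-10 + 7} - -424 = \sqrt{-3} + 424 = i \sqrt{3} + 424 = 424 + i \sqrt{3}$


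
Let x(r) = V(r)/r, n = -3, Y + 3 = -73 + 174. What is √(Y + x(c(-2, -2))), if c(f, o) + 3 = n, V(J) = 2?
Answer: √879/3 ≈ 9.8826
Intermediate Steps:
Y = 98 (Y = -3 + (-73 + 174) = -3 + 101 = 98)
c(f, o) = -6 (c(f, o) = -3 - 3 = -6)
x(r) = 2/r
√(Y + x(c(-2, -2))) = √(98 + 2/(-6)) = √(98 + 2*(-⅙)) = √(98 - ⅓) = √(293/3) = √879/3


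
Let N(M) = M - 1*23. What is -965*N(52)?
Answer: -27985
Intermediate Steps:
N(M) = -23 + M (N(M) = M - 23 = -23 + M)
-965*N(52) = -965*(-23 + 52) = -965*29 = -27985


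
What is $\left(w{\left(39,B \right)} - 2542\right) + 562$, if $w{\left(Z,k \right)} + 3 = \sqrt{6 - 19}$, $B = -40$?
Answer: $-1983 + i \sqrt{13} \approx -1983.0 + 3.6056 i$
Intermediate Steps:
$w{\left(Z,k \right)} = -3 + i \sqrt{13}$ ($w{\left(Z,k \right)} = -3 + \sqrt{6 - 19} = -3 + \sqrt{-13} = -3 + i \sqrt{13}$)
$\left(w{\left(39,B \right)} - 2542\right) + 562 = \left(\left(-3 + i \sqrt{13}\right) - 2542\right) + 562 = \left(-2545 + i \sqrt{13}\right) + 562 = -1983 + i \sqrt{13}$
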